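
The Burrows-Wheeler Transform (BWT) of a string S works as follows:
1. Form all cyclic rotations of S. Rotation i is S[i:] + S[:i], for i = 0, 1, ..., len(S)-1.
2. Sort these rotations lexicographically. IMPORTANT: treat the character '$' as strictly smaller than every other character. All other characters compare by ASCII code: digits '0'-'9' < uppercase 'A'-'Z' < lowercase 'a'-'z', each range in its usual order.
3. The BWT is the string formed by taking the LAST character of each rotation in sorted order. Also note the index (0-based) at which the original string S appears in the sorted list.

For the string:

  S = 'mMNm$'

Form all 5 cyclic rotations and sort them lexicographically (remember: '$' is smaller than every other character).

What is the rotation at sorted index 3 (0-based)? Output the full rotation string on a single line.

All 5 rotations (rotation i = S[i:]+S[:i]):
  rot[0] = mMNm$
  rot[1] = MNm$m
  rot[2] = Nm$mM
  rot[3] = m$mMN
  rot[4] = $mMNm
Sorted (with $ < everything):
  sorted[0] = $mMNm
  sorted[1] = MNm$m
  sorted[2] = Nm$mM
  sorted[3] = m$mMN
  sorted[4] = mMNm$
sorted[3] = m$mMN

Answer: m$mMN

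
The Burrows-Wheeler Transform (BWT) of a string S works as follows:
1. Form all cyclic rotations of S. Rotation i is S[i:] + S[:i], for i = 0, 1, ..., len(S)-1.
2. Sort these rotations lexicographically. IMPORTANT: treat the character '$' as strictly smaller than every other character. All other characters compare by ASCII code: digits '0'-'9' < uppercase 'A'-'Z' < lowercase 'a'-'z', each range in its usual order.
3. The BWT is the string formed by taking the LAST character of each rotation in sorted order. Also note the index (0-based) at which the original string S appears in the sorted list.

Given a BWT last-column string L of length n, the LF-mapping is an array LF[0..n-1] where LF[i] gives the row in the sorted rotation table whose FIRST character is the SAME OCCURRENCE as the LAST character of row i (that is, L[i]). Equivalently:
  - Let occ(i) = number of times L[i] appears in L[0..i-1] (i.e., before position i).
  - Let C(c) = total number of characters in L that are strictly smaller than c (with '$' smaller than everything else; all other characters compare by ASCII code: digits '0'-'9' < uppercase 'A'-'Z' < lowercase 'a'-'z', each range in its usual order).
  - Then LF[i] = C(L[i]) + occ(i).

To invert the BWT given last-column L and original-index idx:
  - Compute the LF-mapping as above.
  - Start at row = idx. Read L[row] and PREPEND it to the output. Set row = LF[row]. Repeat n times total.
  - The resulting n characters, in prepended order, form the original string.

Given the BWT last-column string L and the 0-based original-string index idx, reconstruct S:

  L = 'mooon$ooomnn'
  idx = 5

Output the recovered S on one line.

Answer: noonnoomoom$

Derivation:
LF mapping: 1 6 7 8 3 0 9 10 11 2 4 5
Walk LF starting at row 5, prepending L[row]:
  step 1: row=5, L[5]='$', prepend. Next row=LF[5]=0
  step 2: row=0, L[0]='m', prepend. Next row=LF[0]=1
  step 3: row=1, L[1]='o', prepend. Next row=LF[1]=6
  step 4: row=6, L[6]='o', prepend. Next row=LF[6]=9
  step 5: row=9, L[9]='m', prepend. Next row=LF[9]=2
  step 6: row=2, L[2]='o', prepend. Next row=LF[2]=7
  step 7: row=7, L[7]='o', prepend. Next row=LF[7]=10
  step 8: row=10, L[10]='n', prepend. Next row=LF[10]=4
  step 9: row=4, L[4]='n', prepend. Next row=LF[4]=3
  step 10: row=3, L[3]='o', prepend. Next row=LF[3]=8
  step 11: row=8, L[8]='o', prepend. Next row=LF[8]=11
  step 12: row=11, L[11]='n', prepend. Next row=LF[11]=5
Reversed output: noonnoomoom$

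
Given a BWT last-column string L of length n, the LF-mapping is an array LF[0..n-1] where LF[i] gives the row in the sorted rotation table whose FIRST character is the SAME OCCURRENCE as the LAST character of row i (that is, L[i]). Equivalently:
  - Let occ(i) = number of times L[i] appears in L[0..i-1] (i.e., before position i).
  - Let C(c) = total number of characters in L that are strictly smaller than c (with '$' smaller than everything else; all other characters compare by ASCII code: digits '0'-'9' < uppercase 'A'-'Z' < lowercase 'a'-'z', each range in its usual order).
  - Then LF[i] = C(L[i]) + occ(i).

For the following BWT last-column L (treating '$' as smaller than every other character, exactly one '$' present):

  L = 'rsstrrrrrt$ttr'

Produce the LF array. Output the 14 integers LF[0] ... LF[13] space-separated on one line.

Answer: 1 8 9 10 2 3 4 5 6 11 0 12 13 7

Derivation:
Char counts: '$':1, 'r':7, 's':2, 't':4
C (first-col start): C('$')=0, C('r')=1, C('s')=8, C('t')=10
L[0]='r': occ=0, LF[0]=C('r')+0=1+0=1
L[1]='s': occ=0, LF[1]=C('s')+0=8+0=8
L[2]='s': occ=1, LF[2]=C('s')+1=8+1=9
L[3]='t': occ=0, LF[3]=C('t')+0=10+0=10
L[4]='r': occ=1, LF[4]=C('r')+1=1+1=2
L[5]='r': occ=2, LF[5]=C('r')+2=1+2=3
L[6]='r': occ=3, LF[6]=C('r')+3=1+3=4
L[7]='r': occ=4, LF[7]=C('r')+4=1+4=5
L[8]='r': occ=5, LF[8]=C('r')+5=1+5=6
L[9]='t': occ=1, LF[9]=C('t')+1=10+1=11
L[10]='$': occ=0, LF[10]=C('$')+0=0+0=0
L[11]='t': occ=2, LF[11]=C('t')+2=10+2=12
L[12]='t': occ=3, LF[12]=C('t')+3=10+3=13
L[13]='r': occ=6, LF[13]=C('r')+6=1+6=7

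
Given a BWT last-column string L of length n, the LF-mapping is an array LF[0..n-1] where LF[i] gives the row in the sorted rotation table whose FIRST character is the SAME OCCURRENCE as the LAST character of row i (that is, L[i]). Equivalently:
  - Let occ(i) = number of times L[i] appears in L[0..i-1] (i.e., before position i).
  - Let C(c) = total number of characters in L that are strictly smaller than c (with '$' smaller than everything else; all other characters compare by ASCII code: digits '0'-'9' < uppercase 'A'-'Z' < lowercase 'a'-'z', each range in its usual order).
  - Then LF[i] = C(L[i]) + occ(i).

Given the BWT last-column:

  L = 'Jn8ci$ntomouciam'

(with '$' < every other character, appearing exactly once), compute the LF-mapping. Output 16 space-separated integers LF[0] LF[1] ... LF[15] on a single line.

Char counts: '$':1, '8':1, 'J':1, 'a':1, 'c':2, 'i':2, 'm':2, 'n':2, 'o':2, 't':1, 'u':1
C (first-col start): C('$')=0, C('8')=1, C('J')=2, C('a')=3, C('c')=4, C('i')=6, C('m')=8, C('n')=10, C('o')=12, C('t')=14, C('u')=15
L[0]='J': occ=0, LF[0]=C('J')+0=2+0=2
L[1]='n': occ=0, LF[1]=C('n')+0=10+0=10
L[2]='8': occ=0, LF[2]=C('8')+0=1+0=1
L[3]='c': occ=0, LF[3]=C('c')+0=4+0=4
L[4]='i': occ=0, LF[4]=C('i')+0=6+0=6
L[5]='$': occ=0, LF[5]=C('$')+0=0+0=0
L[6]='n': occ=1, LF[6]=C('n')+1=10+1=11
L[7]='t': occ=0, LF[7]=C('t')+0=14+0=14
L[8]='o': occ=0, LF[8]=C('o')+0=12+0=12
L[9]='m': occ=0, LF[9]=C('m')+0=8+0=8
L[10]='o': occ=1, LF[10]=C('o')+1=12+1=13
L[11]='u': occ=0, LF[11]=C('u')+0=15+0=15
L[12]='c': occ=1, LF[12]=C('c')+1=4+1=5
L[13]='i': occ=1, LF[13]=C('i')+1=6+1=7
L[14]='a': occ=0, LF[14]=C('a')+0=3+0=3
L[15]='m': occ=1, LF[15]=C('m')+1=8+1=9

Answer: 2 10 1 4 6 0 11 14 12 8 13 15 5 7 3 9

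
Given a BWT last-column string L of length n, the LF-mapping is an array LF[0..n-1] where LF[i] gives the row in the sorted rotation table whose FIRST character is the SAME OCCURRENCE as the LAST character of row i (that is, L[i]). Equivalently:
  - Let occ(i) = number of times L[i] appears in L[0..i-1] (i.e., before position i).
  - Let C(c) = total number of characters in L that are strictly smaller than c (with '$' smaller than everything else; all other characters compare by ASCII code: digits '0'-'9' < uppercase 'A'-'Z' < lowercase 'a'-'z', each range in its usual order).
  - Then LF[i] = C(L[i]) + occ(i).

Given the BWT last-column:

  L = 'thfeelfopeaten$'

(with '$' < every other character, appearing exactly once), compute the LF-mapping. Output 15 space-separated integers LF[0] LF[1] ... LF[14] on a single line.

Char counts: '$':1, 'a':1, 'e':4, 'f':2, 'h':1, 'l':1, 'n':1, 'o':1, 'p':1, 't':2
C (first-col start): C('$')=0, C('a')=1, C('e')=2, C('f')=6, C('h')=8, C('l')=9, C('n')=10, C('o')=11, C('p')=12, C('t')=13
L[0]='t': occ=0, LF[0]=C('t')+0=13+0=13
L[1]='h': occ=0, LF[1]=C('h')+0=8+0=8
L[2]='f': occ=0, LF[2]=C('f')+0=6+0=6
L[3]='e': occ=0, LF[3]=C('e')+0=2+0=2
L[4]='e': occ=1, LF[4]=C('e')+1=2+1=3
L[5]='l': occ=0, LF[5]=C('l')+0=9+0=9
L[6]='f': occ=1, LF[6]=C('f')+1=6+1=7
L[7]='o': occ=0, LF[7]=C('o')+0=11+0=11
L[8]='p': occ=0, LF[8]=C('p')+0=12+0=12
L[9]='e': occ=2, LF[9]=C('e')+2=2+2=4
L[10]='a': occ=0, LF[10]=C('a')+0=1+0=1
L[11]='t': occ=1, LF[11]=C('t')+1=13+1=14
L[12]='e': occ=3, LF[12]=C('e')+3=2+3=5
L[13]='n': occ=0, LF[13]=C('n')+0=10+0=10
L[14]='$': occ=0, LF[14]=C('$')+0=0+0=0

Answer: 13 8 6 2 3 9 7 11 12 4 1 14 5 10 0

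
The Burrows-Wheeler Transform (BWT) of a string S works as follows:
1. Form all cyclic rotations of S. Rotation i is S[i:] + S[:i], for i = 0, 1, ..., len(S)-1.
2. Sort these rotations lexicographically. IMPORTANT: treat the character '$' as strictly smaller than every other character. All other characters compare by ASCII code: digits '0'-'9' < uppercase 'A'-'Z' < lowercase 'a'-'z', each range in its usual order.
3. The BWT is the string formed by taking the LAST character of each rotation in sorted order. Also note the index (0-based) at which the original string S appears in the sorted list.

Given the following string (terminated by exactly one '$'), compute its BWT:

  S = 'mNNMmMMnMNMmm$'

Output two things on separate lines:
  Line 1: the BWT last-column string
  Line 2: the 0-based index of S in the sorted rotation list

Answer: mmnNNMNMmmM$MM
11

Derivation:
All 14 rotations (rotation i = S[i:]+S[:i]):
  rot[0] = mNNMmMMnMNMmm$
  rot[1] = NNMmMMnMNMmm$m
  rot[2] = NMmMMnMNMmm$mN
  rot[3] = MmMMnMNMmm$mNN
  rot[4] = mMMnMNMmm$mNNM
  rot[5] = MMnMNMmm$mNNMm
  rot[6] = MnMNMmm$mNNMmM
  rot[7] = nMNMmm$mNNMmMM
  rot[8] = MNMmm$mNNMmMMn
  rot[9] = NMmm$mNNMmMMnM
  rot[10] = Mmm$mNNMmMMnMN
  rot[11] = mm$mNNMmMMnMNM
  rot[12] = m$mNNMmMMnMNMm
  rot[13] = $mNNMmMMnMNMmm
Sorted (with $ < everything):
  sorted[0] = $mNNMmMMnMNMmm  (last char: 'm')
  sorted[1] = MMnMNMmm$mNNMm  (last char: 'm')
  sorted[2] = MNMmm$mNNMmMMn  (last char: 'n')
  sorted[3] = MmMMnMNMmm$mNN  (last char: 'N')
  sorted[4] = Mmm$mNNMmMMnMN  (last char: 'N')
  sorted[5] = MnMNMmm$mNNMmM  (last char: 'M')
  sorted[6] = NMmMMnMNMmm$mN  (last char: 'N')
  sorted[7] = NMmm$mNNMmMMnM  (last char: 'M')
  sorted[8] = NNMmMMnMNMmm$m  (last char: 'm')
  sorted[9] = m$mNNMmMMnMNMm  (last char: 'm')
  sorted[10] = mMMnMNMmm$mNNM  (last char: 'M')
  sorted[11] = mNNMmMMnMNMmm$  (last char: '$')
  sorted[12] = mm$mNNMmMMnMNM  (last char: 'M')
  sorted[13] = nMNMmm$mNNMmMM  (last char: 'M')
Last column: mmnNNMNMmmM$MM
Original string S is at sorted index 11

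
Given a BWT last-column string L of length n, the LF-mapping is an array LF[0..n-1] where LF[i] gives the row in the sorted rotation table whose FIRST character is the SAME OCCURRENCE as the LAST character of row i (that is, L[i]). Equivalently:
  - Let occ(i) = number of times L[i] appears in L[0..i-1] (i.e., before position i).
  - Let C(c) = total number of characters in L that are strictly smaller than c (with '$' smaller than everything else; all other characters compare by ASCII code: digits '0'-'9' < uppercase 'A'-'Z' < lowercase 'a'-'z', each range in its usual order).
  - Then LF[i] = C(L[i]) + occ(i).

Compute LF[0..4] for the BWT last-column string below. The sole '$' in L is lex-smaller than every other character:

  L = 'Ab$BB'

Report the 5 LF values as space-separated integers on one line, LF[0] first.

Answer: 1 4 0 2 3

Derivation:
Char counts: '$':1, 'A':1, 'B':2, 'b':1
C (first-col start): C('$')=0, C('A')=1, C('B')=2, C('b')=4
L[0]='A': occ=0, LF[0]=C('A')+0=1+0=1
L[1]='b': occ=0, LF[1]=C('b')+0=4+0=4
L[2]='$': occ=0, LF[2]=C('$')+0=0+0=0
L[3]='B': occ=0, LF[3]=C('B')+0=2+0=2
L[4]='B': occ=1, LF[4]=C('B')+1=2+1=3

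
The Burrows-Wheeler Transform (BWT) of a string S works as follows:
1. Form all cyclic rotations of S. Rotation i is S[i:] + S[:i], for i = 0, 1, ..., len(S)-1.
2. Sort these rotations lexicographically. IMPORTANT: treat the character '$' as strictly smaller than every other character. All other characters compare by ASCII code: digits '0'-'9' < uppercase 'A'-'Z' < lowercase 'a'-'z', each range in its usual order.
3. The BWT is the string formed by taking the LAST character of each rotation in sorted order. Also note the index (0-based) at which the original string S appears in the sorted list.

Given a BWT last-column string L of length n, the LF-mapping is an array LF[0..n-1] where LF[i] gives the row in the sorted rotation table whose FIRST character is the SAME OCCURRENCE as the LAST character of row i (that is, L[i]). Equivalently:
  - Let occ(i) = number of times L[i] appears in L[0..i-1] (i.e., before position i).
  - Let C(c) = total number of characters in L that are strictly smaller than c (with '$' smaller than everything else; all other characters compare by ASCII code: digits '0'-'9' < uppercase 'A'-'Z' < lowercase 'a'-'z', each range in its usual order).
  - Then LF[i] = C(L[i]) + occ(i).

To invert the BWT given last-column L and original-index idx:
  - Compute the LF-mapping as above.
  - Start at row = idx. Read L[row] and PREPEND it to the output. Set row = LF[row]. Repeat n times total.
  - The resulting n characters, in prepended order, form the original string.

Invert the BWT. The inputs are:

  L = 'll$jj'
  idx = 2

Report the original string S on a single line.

LF mapping: 3 4 0 1 2
Walk LF starting at row 2, prepending L[row]:
  step 1: row=2, L[2]='$', prepend. Next row=LF[2]=0
  step 2: row=0, L[0]='l', prepend. Next row=LF[0]=3
  step 3: row=3, L[3]='j', prepend. Next row=LF[3]=1
  step 4: row=1, L[1]='l', prepend. Next row=LF[1]=4
  step 5: row=4, L[4]='j', prepend. Next row=LF[4]=2
Reversed output: jljl$

Answer: jljl$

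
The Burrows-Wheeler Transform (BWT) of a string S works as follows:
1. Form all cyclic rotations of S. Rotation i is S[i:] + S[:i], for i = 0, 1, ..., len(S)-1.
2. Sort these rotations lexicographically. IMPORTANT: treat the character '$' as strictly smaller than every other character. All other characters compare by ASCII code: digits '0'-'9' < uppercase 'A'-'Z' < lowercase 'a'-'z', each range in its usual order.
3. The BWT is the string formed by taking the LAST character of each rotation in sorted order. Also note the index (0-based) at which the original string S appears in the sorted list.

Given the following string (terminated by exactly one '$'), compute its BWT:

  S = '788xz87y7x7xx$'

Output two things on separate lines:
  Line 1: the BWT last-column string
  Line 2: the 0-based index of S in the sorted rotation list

Answer: x$yx8z78x7787x
1

Derivation:
All 14 rotations (rotation i = S[i:]+S[:i]):
  rot[0] = 788xz87y7x7xx$
  rot[1] = 88xz87y7x7xx$7
  rot[2] = 8xz87y7x7xx$78
  rot[3] = xz87y7x7xx$788
  rot[4] = z87y7x7xx$788x
  rot[5] = 87y7x7xx$788xz
  rot[6] = 7y7x7xx$788xz8
  rot[7] = y7x7xx$788xz87
  rot[8] = 7x7xx$788xz87y
  rot[9] = x7xx$788xz87y7
  rot[10] = 7xx$788xz87y7x
  rot[11] = xx$788xz87y7x7
  rot[12] = x$788xz87y7x7x
  rot[13] = $788xz87y7x7xx
Sorted (with $ < everything):
  sorted[0] = $788xz87y7x7xx  (last char: 'x')
  sorted[1] = 788xz87y7x7xx$  (last char: '$')
  sorted[2] = 7x7xx$788xz87y  (last char: 'y')
  sorted[3] = 7xx$788xz87y7x  (last char: 'x')
  sorted[4] = 7y7x7xx$788xz8  (last char: '8')
  sorted[5] = 87y7x7xx$788xz  (last char: 'z')
  sorted[6] = 88xz87y7x7xx$7  (last char: '7')
  sorted[7] = 8xz87y7x7xx$78  (last char: '8')
  sorted[8] = x$788xz87y7x7x  (last char: 'x')
  sorted[9] = x7xx$788xz87y7  (last char: '7')
  sorted[10] = xx$788xz87y7x7  (last char: '7')
  sorted[11] = xz87y7x7xx$788  (last char: '8')
  sorted[12] = y7x7xx$788xz87  (last char: '7')
  sorted[13] = z87y7x7xx$788x  (last char: 'x')
Last column: x$yx8z78x7787x
Original string S is at sorted index 1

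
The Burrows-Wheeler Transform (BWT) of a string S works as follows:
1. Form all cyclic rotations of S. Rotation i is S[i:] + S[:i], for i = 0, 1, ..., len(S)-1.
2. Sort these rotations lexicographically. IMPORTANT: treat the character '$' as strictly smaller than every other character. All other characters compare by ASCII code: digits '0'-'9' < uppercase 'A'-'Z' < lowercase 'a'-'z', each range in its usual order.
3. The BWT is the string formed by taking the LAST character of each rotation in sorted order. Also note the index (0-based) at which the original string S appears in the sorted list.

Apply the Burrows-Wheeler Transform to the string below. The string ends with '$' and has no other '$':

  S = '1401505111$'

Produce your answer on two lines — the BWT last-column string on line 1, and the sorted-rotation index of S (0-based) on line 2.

Answer: 145115$0110
6

Derivation:
All 11 rotations (rotation i = S[i:]+S[:i]):
  rot[0] = 1401505111$
  rot[1] = 401505111$1
  rot[2] = 01505111$14
  rot[3] = 1505111$140
  rot[4] = 505111$1401
  rot[5] = 05111$14015
  rot[6] = 5111$140150
  rot[7] = 111$1401505
  rot[8] = 11$14015051
  rot[9] = 1$140150511
  rot[10] = $1401505111
Sorted (with $ < everything):
  sorted[0] = $1401505111  (last char: '1')
  sorted[1] = 01505111$14  (last char: '4')
  sorted[2] = 05111$14015  (last char: '5')
  sorted[3] = 1$140150511  (last char: '1')
  sorted[4] = 11$14015051  (last char: '1')
  sorted[5] = 111$1401505  (last char: '5')
  sorted[6] = 1401505111$  (last char: '$')
  sorted[7] = 1505111$140  (last char: '0')
  sorted[8] = 401505111$1  (last char: '1')
  sorted[9] = 505111$1401  (last char: '1')
  sorted[10] = 5111$140150  (last char: '0')
Last column: 145115$0110
Original string S is at sorted index 6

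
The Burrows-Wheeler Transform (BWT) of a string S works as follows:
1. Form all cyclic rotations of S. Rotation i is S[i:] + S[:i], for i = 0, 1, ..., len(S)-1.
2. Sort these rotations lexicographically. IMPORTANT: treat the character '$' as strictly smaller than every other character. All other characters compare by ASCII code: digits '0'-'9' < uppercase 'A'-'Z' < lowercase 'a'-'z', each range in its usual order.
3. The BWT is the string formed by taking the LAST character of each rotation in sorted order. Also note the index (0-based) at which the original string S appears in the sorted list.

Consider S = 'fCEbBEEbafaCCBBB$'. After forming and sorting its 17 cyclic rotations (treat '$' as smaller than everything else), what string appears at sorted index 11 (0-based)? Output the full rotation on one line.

All 17 rotations (rotation i = S[i:]+S[:i]):
  rot[0] = fCEbBEEbafaCCBBB$
  rot[1] = CEbBEEbafaCCBBB$f
  rot[2] = EbBEEbafaCCBBB$fC
  rot[3] = bBEEbafaCCBBB$fCE
  rot[4] = BEEbafaCCBBB$fCEb
  rot[5] = EEbafaCCBBB$fCEbB
  rot[6] = EbafaCCBBB$fCEbBE
  rot[7] = bafaCCBBB$fCEbBEE
  rot[8] = afaCCBBB$fCEbBEEb
  rot[9] = faCCBBB$fCEbBEEba
  rot[10] = aCCBBB$fCEbBEEbaf
  rot[11] = CCBBB$fCEbBEEbafa
  rot[12] = CBBB$fCEbBEEbafaC
  rot[13] = BBB$fCEbBEEbafaCC
  rot[14] = BB$fCEbBEEbafaCCB
  rot[15] = B$fCEbBEEbafaCCBB
  rot[16] = $fCEbBEEbafaCCBBB
Sorted (with $ < everything):
  sorted[0] = $fCEbBEEbafaCCBBB
  sorted[1] = B$fCEbBEEbafaCCBB
  sorted[2] = BB$fCEbBEEbafaCCB
  sorted[3] = BBB$fCEbBEEbafaCC
  sorted[4] = BEEbafaCCBBB$fCEb
  sorted[5] = CBBB$fCEbBEEbafaC
  sorted[6] = CCBBB$fCEbBEEbafa
  sorted[7] = CEbBEEbafaCCBBB$f
  sorted[8] = EEbafaCCBBB$fCEbB
  sorted[9] = EbBEEbafaCCBBB$fC
  sorted[10] = EbafaCCBBB$fCEbBE
  sorted[11] = aCCBBB$fCEbBEEbaf
  sorted[12] = afaCCBBB$fCEbBEEb
  sorted[13] = bBEEbafaCCBBB$fCE
  sorted[14] = bafaCCBBB$fCEbBEE
  sorted[15] = fCEbBEEbafaCCBBB$
  sorted[16] = faCCBBB$fCEbBEEba
sorted[11] = aCCBBB$fCEbBEEbaf

Answer: aCCBBB$fCEbBEEbaf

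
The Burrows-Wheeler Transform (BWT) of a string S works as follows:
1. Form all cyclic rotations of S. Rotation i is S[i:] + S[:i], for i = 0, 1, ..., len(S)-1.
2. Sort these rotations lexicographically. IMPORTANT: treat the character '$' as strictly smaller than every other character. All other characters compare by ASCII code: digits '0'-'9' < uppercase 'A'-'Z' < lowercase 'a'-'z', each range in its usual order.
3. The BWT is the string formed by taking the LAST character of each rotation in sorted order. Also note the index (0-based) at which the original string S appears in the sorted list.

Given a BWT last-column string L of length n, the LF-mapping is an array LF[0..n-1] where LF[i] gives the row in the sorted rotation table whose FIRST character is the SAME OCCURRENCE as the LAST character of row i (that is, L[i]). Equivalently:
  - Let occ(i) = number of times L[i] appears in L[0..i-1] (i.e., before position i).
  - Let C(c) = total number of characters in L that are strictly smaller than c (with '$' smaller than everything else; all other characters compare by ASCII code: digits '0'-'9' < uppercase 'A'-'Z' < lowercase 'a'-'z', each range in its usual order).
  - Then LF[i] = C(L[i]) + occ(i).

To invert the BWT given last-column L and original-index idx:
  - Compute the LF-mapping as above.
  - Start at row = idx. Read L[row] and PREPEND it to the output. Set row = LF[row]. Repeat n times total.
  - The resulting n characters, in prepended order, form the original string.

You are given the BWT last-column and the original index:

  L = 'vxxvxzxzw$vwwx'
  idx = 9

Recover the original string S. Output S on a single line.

Answer: xwxvvxwzwxzxv$

Derivation:
LF mapping: 1 7 8 2 9 12 10 13 4 0 3 5 6 11
Walk LF starting at row 9, prepending L[row]:
  step 1: row=9, L[9]='$', prepend. Next row=LF[9]=0
  step 2: row=0, L[0]='v', prepend. Next row=LF[0]=1
  step 3: row=1, L[1]='x', prepend. Next row=LF[1]=7
  step 4: row=7, L[7]='z', prepend. Next row=LF[7]=13
  step 5: row=13, L[13]='x', prepend. Next row=LF[13]=11
  step 6: row=11, L[11]='w', prepend. Next row=LF[11]=5
  step 7: row=5, L[5]='z', prepend. Next row=LF[5]=12
  step 8: row=12, L[12]='w', prepend. Next row=LF[12]=6
  step 9: row=6, L[6]='x', prepend. Next row=LF[6]=10
  step 10: row=10, L[10]='v', prepend. Next row=LF[10]=3
  step 11: row=3, L[3]='v', prepend. Next row=LF[3]=2
  step 12: row=2, L[2]='x', prepend. Next row=LF[2]=8
  step 13: row=8, L[8]='w', prepend. Next row=LF[8]=4
  step 14: row=4, L[4]='x', prepend. Next row=LF[4]=9
Reversed output: xwxvvxwzwxzxv$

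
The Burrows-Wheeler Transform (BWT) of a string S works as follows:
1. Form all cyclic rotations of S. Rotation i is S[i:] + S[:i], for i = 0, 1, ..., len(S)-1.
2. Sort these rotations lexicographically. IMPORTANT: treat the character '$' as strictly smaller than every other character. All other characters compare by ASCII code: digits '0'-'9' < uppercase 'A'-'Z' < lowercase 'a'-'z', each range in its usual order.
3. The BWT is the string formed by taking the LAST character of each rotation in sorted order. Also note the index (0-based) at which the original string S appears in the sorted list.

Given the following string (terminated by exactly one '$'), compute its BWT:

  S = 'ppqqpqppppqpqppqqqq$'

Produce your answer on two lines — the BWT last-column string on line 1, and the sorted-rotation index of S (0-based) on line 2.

All 20 rotations (rotation i = S[i:]+S[:i]):
  rot[0] = ppqqpqppppqpqppqqqq$
  rot[1] = pqqpqppppqpqppqqqq$p
  rot[2] = qqpqppppqpqppqqqq$pp
  rot[3] = qpqppppqpqppqqqq$ppq
  rot[4] = pqppppqpqppqqqq$ppqq
  rot[5] = qppppqpqppqqqq$ppqqp
  rot[6] = ppppqpqppqqqq$ppqqpq
  rot[7] = pppqpqppqqqq$ppqqpqp
  rot[8] = ppqpqppqqqq$ppqqpqpp
  rot[9] = pqpqppqqqq$ppqqpqppp
  rot[10] = qpqppqqqq$ppqqpqpppp
  rot[11] = pqppqqqq$ppqqpqppppq
  rot[12] = qppqqqq$ppqqpqppppqp
  rot[13] = ppqqqq$ppqqpqppppqpq
  rot[14] = pqqqq$ppqqpqppppqpqp
  rot[15] = qqqq$ppqqpqppppqpqpp
  rot[16] = qqq$ppqqpqppppqpqppq
  rot[17] = qq$ppqqpqppppqpqppqq
  rot[18] = q$ppqqpqppppqpqppqqq
  rot[19] = $ppqqpqppppqpqppqqqq
Sorted (with $ < everything):
  sorted[0] = $ppqqpqppppqpqppqqqq  (last char: 'q')
  sorted[1] = ppppqpqppqqqq$ppqqpq  (last char: 'q')
  sorted[2] = pppqpqppqqqq$ppqqpqp  (last char: 'p')
  sorted[3] = ppqpqppqqqq$ppqqpqpp  (last char: 'p')
  sorted[4] = ppqqpqppppqpqppqqqq$  (last char: '$')
  sorted[5] = ppqqqq$ppqqpqppppqpq  (last char: 'q')
  sorted[6] = pqppppqpqppqqqq$ppqq  (last char: 'q')
  sorted[7] = pqppqqqq$ppqqpqppppq  (last char: 'q')
  sorted[8] = pqpqppqqqq$ppqqpqppp  (last char: 'p')
  sorted[9] = pqqpqppppqpqppqqqq$p  (last char: 'p')
  sorted[10] = pqqqq$ppqqpqppppqpqp  (last char: 'p')
  sorted[11] = q$ppqqpqppppqpqppqqq  (last char: 'q')
  sorted[12] = qppppqpqppqqqq$ppqqp  (last char: 'p')
  sorted[13] = qppqqqq$ppqqpqppppqp  (last char: 'p')
  sorted[14] = qpqppppqpqppqqqq$ppq  (last char: 'q')
  sorted[15] = qpqppqqqq$ppqqpqpppp  (last char: 'p')
  sorted[16] = qq$ppqqpqppppqpqppqq  (last char: 'q')
  sorted[17] = qqpqppppqpqppqqqq$pp  (last char: 'p')
  sorted[18] = qqq$ppqqpqppppqpqppq  (last char: 'q')
  sorted[19] = qqqq$ppqqpqppppqpqpp  (last char: 'p')
Last column: qqpp$qqqpppqppqpqpqp
Original string S is at sorted index 4

Answer: qqpp$qqqpppqppqpqpqp
4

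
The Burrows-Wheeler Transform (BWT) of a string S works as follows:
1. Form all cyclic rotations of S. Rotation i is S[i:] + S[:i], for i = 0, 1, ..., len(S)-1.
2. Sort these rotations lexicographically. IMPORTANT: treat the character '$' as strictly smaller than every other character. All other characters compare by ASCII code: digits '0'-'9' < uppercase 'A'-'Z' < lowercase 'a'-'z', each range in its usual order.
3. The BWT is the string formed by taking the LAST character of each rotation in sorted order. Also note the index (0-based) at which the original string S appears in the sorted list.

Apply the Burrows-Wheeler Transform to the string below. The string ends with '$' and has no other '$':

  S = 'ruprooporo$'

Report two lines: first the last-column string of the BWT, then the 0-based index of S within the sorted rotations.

Answer: orropouop$r
9

Derivation:
All 11 rotations (rotation i = S[i:]+S[:i]):
  rot[0] = ruprooporo$
  rot[1] = uprooporo$r
  rot[2] = prooporo$ru
  rot[3] = rooporo$rup
  rot[4] = ooporo$rupr
  rot[5] = oporo$rupro
  rot[6] = poro$ruproo
  rot[7] = oro$ruproop
  rot[8] = ro$ruproopo
  rot[9] = o$ruproopor
  rot[10] = $ruprooporo
Sorted (with $ < everything):
  sorted[0] = $ruprooporo  (last char: 'o')
  sorted[1] = o$ruproopor  (last char: 'r')
  sorted[2] = ooporo$rupr  (last char: 'r')
  sorted[3] = oporo$rupro  (last char: 'o')
  sorted[4] = oro$ruproop  (last char: 'p')
  sorted[5] = poro$ruproo  (last char: 'o')
  sorted[6] = prooporo$ru  (last char: 'u')
  sorted[7] = ro$ruproopo  (last char: 'o')
  sorted[8] = rooporo$rup  (last char: 'p')
  sorted[9] = ruprooporo$  (last char: '$')
  sorted[10] = uprooporo$r  (last char: 'r')
Last column: orropouop$r
Original string S is at sorted index 9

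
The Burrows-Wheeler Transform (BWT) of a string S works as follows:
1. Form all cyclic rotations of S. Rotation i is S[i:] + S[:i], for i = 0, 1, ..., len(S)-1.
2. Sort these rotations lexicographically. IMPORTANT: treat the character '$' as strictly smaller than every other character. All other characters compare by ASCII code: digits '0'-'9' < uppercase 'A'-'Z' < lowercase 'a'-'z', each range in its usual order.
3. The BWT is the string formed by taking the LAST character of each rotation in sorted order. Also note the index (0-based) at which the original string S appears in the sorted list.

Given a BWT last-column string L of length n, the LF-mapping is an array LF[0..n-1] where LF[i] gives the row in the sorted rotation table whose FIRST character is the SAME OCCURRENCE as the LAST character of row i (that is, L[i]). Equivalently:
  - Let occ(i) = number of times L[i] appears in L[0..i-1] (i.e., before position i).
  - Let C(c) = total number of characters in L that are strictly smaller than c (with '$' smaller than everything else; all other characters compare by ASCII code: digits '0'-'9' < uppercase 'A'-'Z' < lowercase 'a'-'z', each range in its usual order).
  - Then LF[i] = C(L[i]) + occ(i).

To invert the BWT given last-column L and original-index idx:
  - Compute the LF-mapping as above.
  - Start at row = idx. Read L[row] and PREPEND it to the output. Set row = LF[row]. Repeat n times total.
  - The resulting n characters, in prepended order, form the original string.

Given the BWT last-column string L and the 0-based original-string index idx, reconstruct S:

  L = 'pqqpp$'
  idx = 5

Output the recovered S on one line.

LF mapping: 1 4 5 2 3 0
Walk LF starting at row 5, prepending L[row]:
  step 1: row=5, L[5]='$', prepend. Next row=LF[5]=0
  step 2: row=0, L[0]='p', prepend. Next row=LF[0]=1
  step 3: row=1, L[1]='q', prepend. Next row=LF[1]=4
  step 4: row=4, L[4]='p', prepend. Next row=LF[4]=3
  step 5: row=3, L[3]='p', prepend. Next row=LF[3]=2
  step 6: row=2, L[2]='q', prepend. Next row=LF[2]=5
Reversed output: qppqp$

Answer: qppqp$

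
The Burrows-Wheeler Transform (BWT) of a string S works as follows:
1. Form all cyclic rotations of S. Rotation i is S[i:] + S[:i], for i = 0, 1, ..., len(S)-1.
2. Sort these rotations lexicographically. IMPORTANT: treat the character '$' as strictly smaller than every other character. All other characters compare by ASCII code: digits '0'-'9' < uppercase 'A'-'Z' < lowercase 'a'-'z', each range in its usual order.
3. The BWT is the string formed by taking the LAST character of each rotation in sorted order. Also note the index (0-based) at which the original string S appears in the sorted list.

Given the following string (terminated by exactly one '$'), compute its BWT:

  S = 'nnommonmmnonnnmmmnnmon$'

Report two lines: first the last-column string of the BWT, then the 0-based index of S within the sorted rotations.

Answer: nnmnommnmononnmo$nmnmmn
16

Derivation:
All 23 rotations (rotation i = S[i:]+S[:i]):
  rot[0] = nnommonmmnonnnmmmnnmon$
  rot[1] = nommonmmnonnnmmmnnmon$n
  rot[2] = ommonmmnonnnmmmnnmon$nn
  rot[3] = mmonmmnonnnmmmnnmon$nno
  rot[4] = monmmnonnnmmmnnmon$nnom
  rot[5] = onmmnonnnmmmnnmon$nnomm
  rot[6] = nmmnonnnmmmnnmon$nnommo
  rot[7] = mmnonnnmmmnnmon$nnommon
  rot[8] = mnonnnmmmnnmon$nnommonm
  rot[9] = nonnnmmmnnmon$nnommonmm
  rot[10] = onnnmmmnnmon$nnommonmmn
  rot[11] = nnnmmmnnmon$nnommonmmno
  rot[12] = nnmmmnnmon$nnommonmmnon
  rot[13] = nmmmnnmon$nnommonmmnonn
  rot[14] = mmmnnmon$nnommonmmnonnn
  rot[15] = mmnnmon$nnommonmmnonnnm
  rot[16] = mnnmon$nnommonmmnonnnmm
  rot[17] = nnmon$nnommonmmnonnnmmm
  rot[18] = nmon$nnommonmmnonnnmmmn
  rot[19] = mon$nnommonmmnonnnmmmnn
  rot[20] = on$nnommonmmnonnnmmmnnm
  rot[21] = n$nnommonmmnonnnmmmnnmo
  rot[22] = $nnommonmmnonnnmmmnnmon
Sorted (with $ < everything):
  sorted[0] = $nnommonmmnonnnmmmnnmon  (last char: 'n')
  sorted[1] = mmmnnmon$nnommonmmnonnn  (last char: 'n')
  sorted[2] = mmnnmon$nnommonmmnonnnm  (last char: 'm')
  sorted[3] = mmnonnnmmmnnmon$nnommon  (last char: 'n')
  sorted[4] = mmonmmnonnnmmmnnmon$nno  (last char: 'o')
  sorted[5] = mnnmon$nnommonmmnonnnmm  (last char: 'm')
  sorted[6] = mnonnnmmmnnmon$nnommonm  (last char: 'm')
  sorted[7] = mon$nnommonmmnonnnmmmnn  (last char: 'n')
  sorted[8] = monmmnonnnmmmnnmon$nnom  (last char: 'm')
  sorted[9] = n$nnommonmmnonnnmmmnnmo  (last char: 'o')
  sorted[10] = nmmmnnmon$nnommonmmnonn  (last char: 'n')
  sorted[11] = nmmnonnnmmmnnmon$nnommo  (last char: 'o')
  sorted[12] = nmon$nnommonmmnonnnmmmn  (last char: 'n')
  sorted[13] = nnmmmnnmon$nnommonmmnon  (last char: 'n')
  sorted[14] = nnmon$nnommonmmnonnnmmm  (last char: 'm')
  sorted[15] = nnnmmmnnmon$nnommonmmno  (last char: 'o')
  sorted[16] = nnommonmmnonnnmmmnnmon$  (last char: '$')
  sorted[17] = nommonmmnonnnmmmnnmon$n  (last char: 'n')
  sorted[18] = nonnnmmmnnmon$nnommonmm  (last char: 'm')
  sorted[19] = ommonmmnonnnmmmnnmon$nn  (last char: 'n')
  sorted[20] = on$nnommonmmnonnnmmmnnm  (last char: 'm')
  sorted[21] = onmmnonnnmmmnnmon$nnomm  (last char: 'm')
  sorted[22] = onnnmmmnnmon$nnommonmmn  (last char: 'n')
Last column: nnmnommnmononnmo$nmnmmn
Original string S is at sorted index 16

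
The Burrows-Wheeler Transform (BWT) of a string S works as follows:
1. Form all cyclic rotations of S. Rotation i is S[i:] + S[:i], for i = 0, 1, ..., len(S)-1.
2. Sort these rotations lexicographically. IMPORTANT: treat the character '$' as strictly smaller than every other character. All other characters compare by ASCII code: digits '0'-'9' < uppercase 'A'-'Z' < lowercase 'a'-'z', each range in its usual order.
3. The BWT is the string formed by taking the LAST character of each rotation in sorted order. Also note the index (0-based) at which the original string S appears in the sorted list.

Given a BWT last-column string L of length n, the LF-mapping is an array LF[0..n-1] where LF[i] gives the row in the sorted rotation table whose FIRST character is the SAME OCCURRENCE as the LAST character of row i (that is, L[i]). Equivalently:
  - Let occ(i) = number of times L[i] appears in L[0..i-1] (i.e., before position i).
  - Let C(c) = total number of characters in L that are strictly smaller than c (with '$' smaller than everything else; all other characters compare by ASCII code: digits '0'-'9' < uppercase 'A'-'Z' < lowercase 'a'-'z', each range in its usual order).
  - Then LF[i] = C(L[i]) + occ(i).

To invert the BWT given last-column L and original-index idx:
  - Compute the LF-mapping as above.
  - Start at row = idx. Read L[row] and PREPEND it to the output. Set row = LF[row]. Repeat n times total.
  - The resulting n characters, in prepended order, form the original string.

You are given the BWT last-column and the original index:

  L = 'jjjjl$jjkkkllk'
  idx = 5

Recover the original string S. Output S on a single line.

LF mapping: 1 2 3 4 11 0 5 6 7 8 9 12 13 10
Walk LF starting at row 5, prepending L[row]:
  step 1: row=5, L[5]='$', prepend. Next row=LF[5]=0
  step 2: row=0, L[0]='j', prepend. Next row=LF[0]=1
  step 3: row=1, L[1]='j', prepend. Next row=LF[1]=2
  step 4: row=2, L[2]='j', prepend. Next row=LF[2]=3
  step 5: row=3, L[3]='j', prepend. Next row=LF[3]=4
  step 6: row=4, L[4]='l', prepend. Next row=LF[4]=11
  step 7: row=11, L[11]='l', prepend. Next row=LF[11]=12
  step 8: row=12, L[12]='l', prepend. Next row=LF[12]=13
  step 9: row=13, L[13]='k', prepend. Next row=LF[13]=10
  step 10: row=10, L[10]='k', prepend. Next row=LF[10]=9
  step 11: row=9, L[9]='k', prepend. Next row=LF[9]=8
  step 12: row=8, L[8]='k', prepend. Next row=LF[8]=7
  step 13: row=7, L[7]='j', prepend. Next row=LF[7]=6
  step 14: row=6, L[6]='j', prepend. Next row=LF[6]=5
Reversed output: jjkkkkllljjjj$

Answer: jjkkkkllljjjj$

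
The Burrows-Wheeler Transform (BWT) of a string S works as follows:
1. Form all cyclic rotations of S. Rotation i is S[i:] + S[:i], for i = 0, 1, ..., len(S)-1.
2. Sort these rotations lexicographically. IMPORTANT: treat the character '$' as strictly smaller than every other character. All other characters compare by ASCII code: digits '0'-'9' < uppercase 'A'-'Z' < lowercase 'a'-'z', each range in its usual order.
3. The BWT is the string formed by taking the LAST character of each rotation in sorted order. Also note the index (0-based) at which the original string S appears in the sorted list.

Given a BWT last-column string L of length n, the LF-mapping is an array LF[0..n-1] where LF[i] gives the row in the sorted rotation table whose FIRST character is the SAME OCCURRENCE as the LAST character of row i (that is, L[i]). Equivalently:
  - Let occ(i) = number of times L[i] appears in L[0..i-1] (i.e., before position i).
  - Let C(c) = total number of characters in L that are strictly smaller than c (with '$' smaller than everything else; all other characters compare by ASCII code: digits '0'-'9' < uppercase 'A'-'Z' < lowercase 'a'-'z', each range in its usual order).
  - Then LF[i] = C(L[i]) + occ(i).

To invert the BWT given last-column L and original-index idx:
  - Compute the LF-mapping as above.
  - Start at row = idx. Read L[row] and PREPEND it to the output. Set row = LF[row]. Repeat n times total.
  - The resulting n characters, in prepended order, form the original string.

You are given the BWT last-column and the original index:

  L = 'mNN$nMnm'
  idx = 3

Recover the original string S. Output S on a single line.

Answer: NNMmnnm$

Derivation:
LF mapping: 4 2 3 0 6 1 7 5
Walk LF starting at row 3, prepending L[row]:
  step 1: row=3, L[3]='$', prepend. Next row=LF[3]=0
  step 2: row=0, L[0]='m', prepend. Next row=LF[0]=4
  step 3: row=4, L[4]='n', prepend. Next row=LF[4]=6
  step 4: row=6, L[6]='n', prepend. Next row=LF[6]=7
  step 5: row=7, L[7]='m', prepend. Next row=LF[7]=5
  step 6: row=5, L[5]='M', prepend. Next row=LF[5]=1
  step 7: row=1, L[1]='N', prepend. Next row=LF[1]=2
  step 8: row=2, L[2]='N', prepend. Next row=LF[2]=3
Reversed output: NNMmnnm$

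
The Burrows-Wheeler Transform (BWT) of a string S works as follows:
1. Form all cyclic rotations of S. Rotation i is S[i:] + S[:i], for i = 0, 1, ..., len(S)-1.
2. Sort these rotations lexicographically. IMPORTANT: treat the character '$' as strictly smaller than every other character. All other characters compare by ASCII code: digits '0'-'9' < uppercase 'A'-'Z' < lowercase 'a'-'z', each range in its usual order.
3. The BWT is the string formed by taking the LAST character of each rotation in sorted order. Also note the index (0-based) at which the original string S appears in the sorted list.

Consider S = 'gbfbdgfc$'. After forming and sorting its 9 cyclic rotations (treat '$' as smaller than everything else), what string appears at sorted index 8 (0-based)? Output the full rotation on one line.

Answer: gfc$gbfbd

Derivation:
All 9 rotations (rotation i = S[i:]+S[:i]):
  rot[0] = gbfbdgfc$
  rot[1] = bfbdgfc$g
  rot[2] = fbdgfc$gb
  rot[3] = bdgfc$gbf
  rot[4] = dgfc$gbfb
  rot[5] = gfc$gbfbd
  rot[6] = fc$gbfbdg
  rot[7] = c$gbfbdgf
  rot[8] = $gbfbdgfc
Sorted (with $ < everything):
  sorted[0] = $gbfbdgfc
  sorted[1] = bdgfc$gbf
  sorted[2] = bfbdgfc$g
  sorted[3] = c$gbfbdgf
  sorted[4] = dgfc$gbfb
  sorted[5] = fbdgfc$gb
  sorted[6] = fc$gbfbdg
  sorted[7] = gbfbdgfc$
  sorted[8] = gfc$gbfbd
sorted[8] = gfc$gbfbd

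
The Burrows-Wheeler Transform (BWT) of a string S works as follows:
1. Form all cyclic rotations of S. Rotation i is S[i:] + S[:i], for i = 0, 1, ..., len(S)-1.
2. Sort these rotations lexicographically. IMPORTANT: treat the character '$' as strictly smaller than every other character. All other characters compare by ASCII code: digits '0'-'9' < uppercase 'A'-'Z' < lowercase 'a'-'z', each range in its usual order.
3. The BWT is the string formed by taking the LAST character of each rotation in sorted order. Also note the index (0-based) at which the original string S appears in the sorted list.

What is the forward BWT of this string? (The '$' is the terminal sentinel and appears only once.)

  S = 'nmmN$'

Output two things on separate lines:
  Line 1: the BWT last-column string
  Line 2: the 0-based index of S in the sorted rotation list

Answer: Nmmn$
4

Derivation:
All 5 rotations (rotation i = S[i:]+S[:i]):
  rot[0] = nmmN$
  rot[1] = mmN$n
  rot[2] = mN$nm
  rot[3] = N$nmm
  rot[4] = $nmmN
Sorted (with $ < everything):
  sorted[0] = $nmmN  (last char: 'N')
  sorted[1] = N$nmm  (last char: 'm')
  sorted[2] = mN$nm  (last char: 'm')
  sorted[3] = mmN$n  (last char: 'n')
  sorted[4] = nmmN$  (last char: '$')
Last column: Nmmn$
Original string S is at sorted index 4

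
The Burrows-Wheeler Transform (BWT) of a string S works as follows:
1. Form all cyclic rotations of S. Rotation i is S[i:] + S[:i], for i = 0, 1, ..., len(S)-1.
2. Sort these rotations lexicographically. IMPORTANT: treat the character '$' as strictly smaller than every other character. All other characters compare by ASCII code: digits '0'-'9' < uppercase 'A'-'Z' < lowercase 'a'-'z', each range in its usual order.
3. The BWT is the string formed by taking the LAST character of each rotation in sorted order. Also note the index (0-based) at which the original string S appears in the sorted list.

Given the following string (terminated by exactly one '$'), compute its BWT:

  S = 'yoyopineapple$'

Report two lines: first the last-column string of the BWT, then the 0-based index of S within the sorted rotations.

Answer: eelnppiyyopao$
13

Derivation:
All 14 rotations (rotation i = S[i:]+S[:i]):
  rot[0] = yoyopineapple$
  rot[1] = oyopineapple$y
  rot[2] = yopineapple$yo
  rot[3] = opineapple$yoy
  rot[4] = pineapple$yoyo
  rot[5] = ineapple$yoyop
  rot[6] = neapple$yoyopi
  rot[7] = eapple$yoyopin
  rot[8] = apple$yoyopine
  rot[9] = pple$yoyopinea
  rot[10] = ple$yoyopineap
  rot[11] = le$yoyopineapp
  rot[12] = e$yoyopineappl
  rot[13] = $yoyopineapple
Sorted (with $ < everything):
  sorted[0] = $yoyopineapple  (last char: 'e')
  sorted[1] = apple$yoyopine  (last char: 'e')
  sorted[2] = e$yoyopineappl  (last char: 'l')
  sorted[3] = eapple$yoyopin  (last char: 'n')
  sorted[4] = ineapple$yoyop  (last char: 'p')
  sorted[5] = le$yoyopineapp  (last char: 'p')
  sorted[6] = neapple$yoyopi  (last char: 'i')
  sorted[7] = opineapple$yoy  (last char: 'y')
  sorted[8] = oyopineapple$y  (last char: 'y')
  sorted[9] = pineapple$yoyo  (last char: 'o')
  sorted[10] = ple$yoyopineap  (last char: 'p')
  sorted[11] = pple$yoyopinea  (last char: 'a')
  sorted[12] = yopineapple$yo  (last char: 'o')
  sorted[13] = yoyopineapple$  (last char: '$')
Last column: eelnppiyyopao$
Original string S is at sorted index 13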